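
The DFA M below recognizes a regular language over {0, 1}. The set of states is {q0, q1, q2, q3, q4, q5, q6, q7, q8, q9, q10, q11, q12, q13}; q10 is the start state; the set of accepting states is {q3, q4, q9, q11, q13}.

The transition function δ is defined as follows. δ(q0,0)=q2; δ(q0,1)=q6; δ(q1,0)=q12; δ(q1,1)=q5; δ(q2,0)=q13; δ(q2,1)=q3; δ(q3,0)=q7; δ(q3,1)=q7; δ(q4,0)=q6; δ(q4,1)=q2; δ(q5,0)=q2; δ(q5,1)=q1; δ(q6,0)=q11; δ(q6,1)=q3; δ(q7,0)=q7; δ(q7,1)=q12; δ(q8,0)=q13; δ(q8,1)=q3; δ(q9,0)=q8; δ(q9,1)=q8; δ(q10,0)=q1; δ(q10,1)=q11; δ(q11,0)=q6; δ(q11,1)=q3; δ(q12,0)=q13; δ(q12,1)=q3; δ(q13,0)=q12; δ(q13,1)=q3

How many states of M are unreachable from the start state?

4

No path from q10 leads to q0, q4, q8, q9; the other 10 states are all reachable.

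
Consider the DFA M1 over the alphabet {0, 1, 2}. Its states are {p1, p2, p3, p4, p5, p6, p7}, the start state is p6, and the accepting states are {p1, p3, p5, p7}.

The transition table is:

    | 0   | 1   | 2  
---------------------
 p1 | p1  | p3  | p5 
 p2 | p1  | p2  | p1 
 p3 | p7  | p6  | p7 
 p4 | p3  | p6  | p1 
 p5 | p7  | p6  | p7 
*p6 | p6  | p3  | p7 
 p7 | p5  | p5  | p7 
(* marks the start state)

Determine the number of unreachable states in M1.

3

BFS from p6 reaches {p3, p5, p6, p7}; the 3 state(s) p1, p2, p4 are never visited.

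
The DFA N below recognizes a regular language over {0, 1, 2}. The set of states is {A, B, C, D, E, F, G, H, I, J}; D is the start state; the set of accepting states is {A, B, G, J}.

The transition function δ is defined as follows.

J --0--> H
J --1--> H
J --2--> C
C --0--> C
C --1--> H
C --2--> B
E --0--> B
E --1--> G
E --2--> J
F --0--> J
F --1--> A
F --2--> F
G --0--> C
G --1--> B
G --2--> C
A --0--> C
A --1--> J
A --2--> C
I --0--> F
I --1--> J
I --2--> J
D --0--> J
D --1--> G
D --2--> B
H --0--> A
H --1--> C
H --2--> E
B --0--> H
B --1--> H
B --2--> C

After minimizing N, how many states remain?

Reachable states from the start: {A,B,C,D,E,G,H,J}. Unreachable: {F,I} — drop them.
P0 = {A,B,G,J} | {C,D,E,H}.
Split {A,B,G,J} by δ(·,1) → {A,G} and {B,J}.
On input 0, block {C,D,E,H} splits into {D,E} and {C} and {H}.
No further refinement is possible. Final partition (5 blocks): {A,G} | {D,E} | {B,J} | {C} | {H}.

5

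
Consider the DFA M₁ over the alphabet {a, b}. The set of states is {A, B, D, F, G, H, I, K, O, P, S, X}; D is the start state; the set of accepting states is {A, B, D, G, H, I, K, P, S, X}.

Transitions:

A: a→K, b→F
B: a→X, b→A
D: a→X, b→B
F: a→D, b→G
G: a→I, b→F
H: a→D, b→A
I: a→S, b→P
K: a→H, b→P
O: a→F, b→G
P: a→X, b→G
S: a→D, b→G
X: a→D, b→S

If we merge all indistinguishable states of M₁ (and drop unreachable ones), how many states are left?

Reachable states from the start: {A,B,D,F,G,H,I,K,P,S,X}. Unreachable: {O} — drop them.
Start with accepting vs non-accepting: {A,B,D,G,H,I,K,P,S,X} | {F}.
Refine {A,B,D,G,H,I,K,P,S,X} on symbol b: members go to different blocks, giving {B,D,H,I,K,P,S,X} and {A,G}.
On input b, block {B,D,H,I,K,P,S,X} splits into {B,H,P,S} and {D,I,K,X}.
Split {D,I,K,X} by δ(·,a) → {D,X} and {I,K}.
The partition is now stable with 5 blocks: {B,H,P,S} | {F} | {A,G} | {D,X} | {I,K}.

5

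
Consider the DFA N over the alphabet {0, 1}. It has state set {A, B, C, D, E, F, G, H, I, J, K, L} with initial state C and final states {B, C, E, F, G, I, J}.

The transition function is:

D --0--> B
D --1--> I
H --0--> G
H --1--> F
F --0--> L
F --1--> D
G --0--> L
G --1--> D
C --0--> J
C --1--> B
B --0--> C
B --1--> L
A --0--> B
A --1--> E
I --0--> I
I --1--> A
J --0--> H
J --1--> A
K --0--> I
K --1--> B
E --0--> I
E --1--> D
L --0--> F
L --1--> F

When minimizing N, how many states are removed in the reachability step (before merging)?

1

BFS from C reaches {A, B, C, D, E, F, G, H, I, J, L}; the 1 state(s) K are never visited.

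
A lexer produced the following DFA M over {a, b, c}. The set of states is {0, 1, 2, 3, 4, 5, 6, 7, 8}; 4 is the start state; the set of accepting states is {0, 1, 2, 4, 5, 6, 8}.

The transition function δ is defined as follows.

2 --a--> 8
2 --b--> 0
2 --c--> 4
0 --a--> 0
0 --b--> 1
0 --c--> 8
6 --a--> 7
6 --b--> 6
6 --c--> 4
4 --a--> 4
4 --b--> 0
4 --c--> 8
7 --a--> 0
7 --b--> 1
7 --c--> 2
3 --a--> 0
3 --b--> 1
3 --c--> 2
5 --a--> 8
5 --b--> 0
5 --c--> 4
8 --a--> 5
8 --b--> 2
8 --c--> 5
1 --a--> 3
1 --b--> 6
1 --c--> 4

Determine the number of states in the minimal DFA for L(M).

6

P0 = {0,1,2,4,5,6,8} | {3,7}.
Split {0,1,2,4,5,6,8} by δ(·,a) → {0,2,4,5,8} and {1,6}.
Refine {0,2,4,5,8} on symbol b: members go to different blocks, giving {2,4,5,8} and {0}.
Refine {2,4,5,8} on symbol b: members go to different blocks, giving {2,4,5} and {8}.
On input a, block {2,4,5} splits into {2,5} and {4}.
The partition is now stable with 6 blocks: {2,5} | {3,7} | {1,6} | {0} | {8} | {4}.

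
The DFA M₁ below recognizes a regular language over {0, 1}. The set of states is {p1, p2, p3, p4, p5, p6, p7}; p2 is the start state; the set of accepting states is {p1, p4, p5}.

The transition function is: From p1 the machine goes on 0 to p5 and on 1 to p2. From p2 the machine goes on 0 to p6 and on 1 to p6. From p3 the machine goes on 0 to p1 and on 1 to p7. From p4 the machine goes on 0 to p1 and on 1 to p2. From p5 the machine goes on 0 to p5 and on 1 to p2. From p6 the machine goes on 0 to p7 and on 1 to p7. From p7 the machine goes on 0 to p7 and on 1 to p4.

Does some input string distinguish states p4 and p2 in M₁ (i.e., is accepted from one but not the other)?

Yes

States {p3} cannot be reached from the start state, so discard them.
P0 = {p1,p4,p5} | {p2,p6,p7}.
Split {p2,p6,p7} by δ(·,1) → {p2,p6} and {p7}.
Split {p2,p6} by δ(·,0) → {p2} and {p6}.
No further refinement is possible. Final partition (4 blocks): {p1,p4,p5} | {p2} | {p7} | {p6}.
p4 and p2 end up in different blocks, so they are distinguishable. For instance, the string 'ε' is accepted from only p4.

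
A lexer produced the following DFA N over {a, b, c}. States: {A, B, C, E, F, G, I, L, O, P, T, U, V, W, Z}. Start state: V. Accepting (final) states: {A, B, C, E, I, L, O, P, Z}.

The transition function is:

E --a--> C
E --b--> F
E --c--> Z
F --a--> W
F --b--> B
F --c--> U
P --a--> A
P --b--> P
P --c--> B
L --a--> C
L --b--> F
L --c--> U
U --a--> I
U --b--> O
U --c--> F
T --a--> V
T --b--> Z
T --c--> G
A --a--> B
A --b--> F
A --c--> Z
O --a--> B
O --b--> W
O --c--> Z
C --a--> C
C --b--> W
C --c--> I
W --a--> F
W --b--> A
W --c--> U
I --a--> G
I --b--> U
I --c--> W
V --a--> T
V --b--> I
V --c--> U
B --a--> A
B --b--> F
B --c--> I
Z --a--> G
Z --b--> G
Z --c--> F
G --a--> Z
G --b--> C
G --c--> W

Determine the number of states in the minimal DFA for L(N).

5

First remove the unreachable states {E,L,P}; 12 states remain.
P0 = {A,B,C,I,O,Z} | {F,G,T,U,V,W}.
Split {A,B,C,I,O,Z} by δ(·,a) → {A,B,C,O} and {I,Z}.
Split {F,G,T,U,V,W} by δ(·,a) → {F,T,V,W} and {G,U}.
Split {F,T,V,W} by δ(·,b) → {T,V} and {F,W}.
The partition is now stable with 5 blocks: {A,B,C,O} | {T,V} | {I,Z} | {G,U} | {F,W}.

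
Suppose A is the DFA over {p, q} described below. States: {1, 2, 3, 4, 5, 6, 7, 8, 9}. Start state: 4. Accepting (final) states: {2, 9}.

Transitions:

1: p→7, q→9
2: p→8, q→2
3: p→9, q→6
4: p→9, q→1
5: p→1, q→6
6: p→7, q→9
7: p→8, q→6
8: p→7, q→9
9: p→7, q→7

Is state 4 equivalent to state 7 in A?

First remove the unreachable states {2,3,5}; 6 states remain.
Initial partition by acceptance: {9} | {1,4,6,7,8}.
Split {1,4,6,7,8} by δ(·,p) → {1,6,7,8} and {4}.
Split {1,6,7,8} by δ(·,q) → {1,6,8} and {7}.
The partition is now stable with 4 blocks: {9} | {1,6,8} | {4} | {7}.
4 and 7 end up in different blocks, so they are distinguishable. For instance, the string 'p' is accepted from only 4.

No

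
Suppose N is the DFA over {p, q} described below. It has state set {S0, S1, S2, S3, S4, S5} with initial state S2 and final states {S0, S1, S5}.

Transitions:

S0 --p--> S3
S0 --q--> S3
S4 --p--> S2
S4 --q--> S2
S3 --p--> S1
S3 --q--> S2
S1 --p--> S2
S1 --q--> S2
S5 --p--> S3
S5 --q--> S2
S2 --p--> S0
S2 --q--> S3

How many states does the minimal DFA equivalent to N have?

States {S4,S5} cannot be reached from the start state, so discard them.
Start with accepting vs non-accepting: {S0,S1} | {S2,S3}.
The partition is now stable with 2 blocks: {S0,S1} | {S2,S3}.

2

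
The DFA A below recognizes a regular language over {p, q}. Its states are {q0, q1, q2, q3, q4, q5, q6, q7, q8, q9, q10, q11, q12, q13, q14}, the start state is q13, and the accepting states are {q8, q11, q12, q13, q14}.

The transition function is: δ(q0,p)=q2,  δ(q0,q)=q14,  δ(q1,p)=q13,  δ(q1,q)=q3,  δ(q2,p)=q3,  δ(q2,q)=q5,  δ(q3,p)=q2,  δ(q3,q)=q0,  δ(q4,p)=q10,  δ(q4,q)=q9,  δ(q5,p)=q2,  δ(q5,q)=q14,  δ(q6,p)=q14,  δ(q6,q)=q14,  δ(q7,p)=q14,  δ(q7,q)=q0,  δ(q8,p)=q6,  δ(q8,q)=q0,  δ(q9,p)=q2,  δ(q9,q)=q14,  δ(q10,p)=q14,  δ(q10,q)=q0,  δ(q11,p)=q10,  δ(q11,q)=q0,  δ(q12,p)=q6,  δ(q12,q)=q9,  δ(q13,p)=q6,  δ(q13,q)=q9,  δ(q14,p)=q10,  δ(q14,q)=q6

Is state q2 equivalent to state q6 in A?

States {q1,q4,q7,q8,q11,q12} cannot be reached from the start state, so discard them.
P0 = {q13,q14} | {q0,q2,q3,q5,q6,q9,q10}.
Refine {q0,q2,q3,q5,q6,q9,q10} on symbol p: members go to different blocks, giving {q0,q2,q3,q5,q9} and {q6,q10}.
Split {q13,q14} by δ(·,q) → {q13} and {q14}.
Split {q0,q2,q3,q5,q9} by δ(·,q) → {q0,q5,q9} and {q2,q3}.
Split {q6,q10} by δ(·,q) → {q6} and {q10}.
No further refinement is possible. Final partition (6 blocks): {q13} | {q0,q5,q9} | {q6} | {q14} | {q2,q3} | {q10}.
q2 and q6 end up in different blocks, so they are distinguishable. For instance, the string 'p' is accepted from only q6.

No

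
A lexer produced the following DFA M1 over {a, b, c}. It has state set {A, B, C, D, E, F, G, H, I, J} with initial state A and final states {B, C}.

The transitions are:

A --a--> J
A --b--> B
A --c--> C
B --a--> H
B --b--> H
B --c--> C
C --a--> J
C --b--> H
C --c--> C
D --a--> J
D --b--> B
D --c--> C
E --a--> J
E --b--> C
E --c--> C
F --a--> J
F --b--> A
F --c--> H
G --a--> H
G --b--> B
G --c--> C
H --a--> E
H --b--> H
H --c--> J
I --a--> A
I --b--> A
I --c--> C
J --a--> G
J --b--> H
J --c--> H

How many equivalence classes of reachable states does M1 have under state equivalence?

Reachable states from the start: {A,B,C,E,G,H,J}. Unreachable: {D,F,I} — drop them.
Start with accepting vs non-accepting: {B,C} | {A,E,G,H,J}.
Split {A,E,G,H,J} by δ(·,b) → {A,E,G} and {H,J}.
The partition is now stable with 3 blocks: {B,C} | {A,E,G} | {H,J}.

3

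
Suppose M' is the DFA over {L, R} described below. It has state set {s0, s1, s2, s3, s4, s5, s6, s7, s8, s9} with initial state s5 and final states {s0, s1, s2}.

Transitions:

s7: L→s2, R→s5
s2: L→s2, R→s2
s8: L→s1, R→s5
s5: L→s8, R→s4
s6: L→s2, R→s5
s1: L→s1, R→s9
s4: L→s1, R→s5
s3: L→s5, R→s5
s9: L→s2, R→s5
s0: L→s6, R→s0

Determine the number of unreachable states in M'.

4

BFS from s5 reaches {s1, s2, s4, s5, s8, s9}; the 4 state(s) s0, s3, s6, s7 are never visited.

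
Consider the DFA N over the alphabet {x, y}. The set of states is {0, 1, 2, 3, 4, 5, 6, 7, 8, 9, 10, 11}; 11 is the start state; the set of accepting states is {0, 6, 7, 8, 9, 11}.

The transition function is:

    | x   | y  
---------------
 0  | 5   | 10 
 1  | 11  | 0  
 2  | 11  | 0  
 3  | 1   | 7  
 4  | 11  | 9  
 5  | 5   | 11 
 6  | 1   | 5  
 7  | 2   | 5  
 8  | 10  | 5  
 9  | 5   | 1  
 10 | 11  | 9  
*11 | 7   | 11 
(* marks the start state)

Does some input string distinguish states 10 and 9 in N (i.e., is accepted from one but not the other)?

Yes

States {3,4,6,8} cannot be reached from the start state, so discard them.
P0 = {0,7,9,11} | {1,2,5,10}.
On input x, block {0,7,9,11} splits into {0,7,9} and {11}.
Refine {1,2,5,10} on symbol x: members go to different blocks, giving {1,2,10} and {5}.
Split {0,7,9} by δ(·,x) → {0,9} and {7}.
Stable partition: {0,9} | {1,2,10} | {11} | {5} | {7} — 5 equivalence classes.
10 and 9 end up in different blocks, so they are distinguishable. For instance, the string 'ε' is accepted from only 9.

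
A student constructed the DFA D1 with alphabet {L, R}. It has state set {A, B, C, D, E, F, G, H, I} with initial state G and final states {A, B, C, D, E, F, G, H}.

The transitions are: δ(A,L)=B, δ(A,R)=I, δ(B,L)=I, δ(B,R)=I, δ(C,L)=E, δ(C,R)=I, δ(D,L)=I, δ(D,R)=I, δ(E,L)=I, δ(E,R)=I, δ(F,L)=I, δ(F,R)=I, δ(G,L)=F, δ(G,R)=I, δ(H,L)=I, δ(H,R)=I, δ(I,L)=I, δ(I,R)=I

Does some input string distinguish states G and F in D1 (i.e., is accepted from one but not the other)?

Yes

Reachable states from the start: {F,G,I}. Unreachable: {A,B,C,D,E,H} — drop them.
Initial partition by acceptance: {F,G} | {I}.
Split {F,G} by δ(·,L) → {F} and {G}.
Stable partition: {F} | {I} | {G} — 3 equivalence classes.
G and F end up in different blocks, so they are distinguishable. For instance, the string 'L' is accepted from only G.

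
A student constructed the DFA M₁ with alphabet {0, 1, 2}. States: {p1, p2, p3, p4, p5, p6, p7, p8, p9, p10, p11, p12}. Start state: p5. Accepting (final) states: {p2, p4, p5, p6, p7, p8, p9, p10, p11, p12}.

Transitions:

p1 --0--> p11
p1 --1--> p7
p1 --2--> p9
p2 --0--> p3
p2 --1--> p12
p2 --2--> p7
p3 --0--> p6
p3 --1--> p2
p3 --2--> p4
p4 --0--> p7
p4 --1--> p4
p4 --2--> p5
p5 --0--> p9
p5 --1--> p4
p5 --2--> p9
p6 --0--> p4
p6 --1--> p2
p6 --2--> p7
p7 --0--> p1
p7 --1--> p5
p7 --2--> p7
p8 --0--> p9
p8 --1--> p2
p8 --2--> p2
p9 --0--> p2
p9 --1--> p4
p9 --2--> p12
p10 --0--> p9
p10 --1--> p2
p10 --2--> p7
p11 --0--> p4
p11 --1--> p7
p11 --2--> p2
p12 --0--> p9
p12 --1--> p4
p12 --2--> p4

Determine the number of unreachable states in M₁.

2

No path from p5 leads to p8, p10; the other 10 states are all reachable.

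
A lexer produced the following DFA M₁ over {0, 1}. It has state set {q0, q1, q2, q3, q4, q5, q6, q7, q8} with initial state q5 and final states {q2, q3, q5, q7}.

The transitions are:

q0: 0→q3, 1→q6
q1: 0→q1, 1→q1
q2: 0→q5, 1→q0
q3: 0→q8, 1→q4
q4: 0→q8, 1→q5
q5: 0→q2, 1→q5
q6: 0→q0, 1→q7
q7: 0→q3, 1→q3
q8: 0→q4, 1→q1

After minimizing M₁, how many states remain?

9

Initial partition by acceptance: {q2,q3,q5,q7} | {q0,q1,q4,q6,q8}.
On input 0, block {q2,q3,q5,q7} splits into {q2,q5,q7} and {q3}.
Split {q2,q5,q7} by δ(·,0) → {q2,q5} and {q7}.
Refine {q2,q5} on symbol 1: members go to different blocks, giving {q2} and {q5}.
Refine {q0,q1,q4,q6,q8} on symbol 0: members go to different blocks, giving {q1,q4,q6,q8} and {q0}.
On input 0, block {q1,q4,q6,q8} splits into {q1,q4,q8} and {q6}.
Refine {q1,q4,q8} on symbol 1: members go to different blocks, giving {q1,q8} and {q4}.
Refine {q1,q8} on symbol 0: members go to different blocks, giving {q1} and {q8}.
Stable partition: {q2} | {q1} | {q3} | {q7} | {q5} | {q0} | {q6} | {q4} | {q8} — 9 equivalence classes.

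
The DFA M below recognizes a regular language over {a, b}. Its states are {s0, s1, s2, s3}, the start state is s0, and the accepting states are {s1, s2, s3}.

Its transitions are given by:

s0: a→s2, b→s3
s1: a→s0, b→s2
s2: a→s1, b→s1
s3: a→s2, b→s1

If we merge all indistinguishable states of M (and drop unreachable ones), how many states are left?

4

Initial partition by acceptance: {s1,s2,s3} | {s0}.
Refine {s1,s2,s3} on symbol a: members go to different blocks, giving {s2,s3} and {s1}.
Split {s2,s3} by δ(·,a) → {s2} and {s3}.
Stable partition: {s2} | {s0} | {s1} | {s3} — 4 equivalence classes.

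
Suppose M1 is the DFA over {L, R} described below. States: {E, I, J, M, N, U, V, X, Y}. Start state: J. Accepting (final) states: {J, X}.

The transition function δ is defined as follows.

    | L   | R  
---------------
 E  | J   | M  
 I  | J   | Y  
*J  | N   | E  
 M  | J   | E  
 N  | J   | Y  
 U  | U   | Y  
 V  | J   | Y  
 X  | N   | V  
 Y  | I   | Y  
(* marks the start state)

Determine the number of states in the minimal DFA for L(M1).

4

Reachable states from the start: {E,I,J,M,N,Y}. Unreachable: {U,V,X} — drop them.
P0 = {J} | {E,I,M,N,Y}.
Split {E,I,M,N,Y} by δ(·,L) → {E,I,M,N} and {Y}.
Refine {E,I,M,N} on symbol R: members go to different blocks, giving {E,M} and {I,N}.
Stable partition: {J} | {E,M} | {Y} | {I,N} — 4 equivalence classes.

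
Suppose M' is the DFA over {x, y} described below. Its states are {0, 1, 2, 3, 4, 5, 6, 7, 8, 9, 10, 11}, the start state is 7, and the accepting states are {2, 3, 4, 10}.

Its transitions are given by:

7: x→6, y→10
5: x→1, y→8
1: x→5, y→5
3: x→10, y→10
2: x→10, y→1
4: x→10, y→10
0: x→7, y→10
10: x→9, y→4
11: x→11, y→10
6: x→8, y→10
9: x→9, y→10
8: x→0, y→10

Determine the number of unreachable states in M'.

5

Starting at 7 and following transitions, the reachable set is {0, 4, 6, 7, 8, 9, 10}. That leaves 1, 2, 3, 5, 11 unreachable — 5 in total.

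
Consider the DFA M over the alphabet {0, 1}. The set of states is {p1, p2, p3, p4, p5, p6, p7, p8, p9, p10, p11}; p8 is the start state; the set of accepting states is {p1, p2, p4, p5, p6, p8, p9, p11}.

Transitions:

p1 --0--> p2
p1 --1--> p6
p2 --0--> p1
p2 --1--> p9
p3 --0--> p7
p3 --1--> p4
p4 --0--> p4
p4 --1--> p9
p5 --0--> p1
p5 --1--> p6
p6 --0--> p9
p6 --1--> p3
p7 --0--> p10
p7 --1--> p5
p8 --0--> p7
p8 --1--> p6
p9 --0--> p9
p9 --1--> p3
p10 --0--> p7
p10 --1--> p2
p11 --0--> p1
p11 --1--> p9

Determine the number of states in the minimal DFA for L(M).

4

Reachable states from the start: {p1,p2,p3,p4,p5,p6,p7,p8,p9,p10}. Unreachable: {p11} — drop them.
Start with accepting vs non-accepting: {p1,p2,p4,p5,p6,p8,p9} | {p3,p7,p10}.
On input 0, block {p1,p2,p4,p5,p6,p8,p9} splits into {p1,p2,p4,p5,p6,p9} and {p8}.
Split {p1,p2,p4,p5,p6,p9} by δ(·,1) → {p1,p2,p4,p5} and {p6,p9}.
No further refinement is possible. Final partition (4 blocks): {p1,p2,p4,p5} | {p3,p7,p10} | {p8} | {p6,p9}.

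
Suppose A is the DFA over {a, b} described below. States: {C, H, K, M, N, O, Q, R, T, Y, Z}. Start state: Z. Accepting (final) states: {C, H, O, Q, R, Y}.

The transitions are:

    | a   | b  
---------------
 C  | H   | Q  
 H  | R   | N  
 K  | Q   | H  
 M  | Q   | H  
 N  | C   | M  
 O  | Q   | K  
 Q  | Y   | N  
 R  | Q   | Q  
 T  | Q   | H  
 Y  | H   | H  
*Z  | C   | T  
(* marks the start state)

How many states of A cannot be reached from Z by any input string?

BFS from Z reaches {C, H, M, N, Q, R, T, Y, Z}; the 2 state(s) K, O are never visited.

2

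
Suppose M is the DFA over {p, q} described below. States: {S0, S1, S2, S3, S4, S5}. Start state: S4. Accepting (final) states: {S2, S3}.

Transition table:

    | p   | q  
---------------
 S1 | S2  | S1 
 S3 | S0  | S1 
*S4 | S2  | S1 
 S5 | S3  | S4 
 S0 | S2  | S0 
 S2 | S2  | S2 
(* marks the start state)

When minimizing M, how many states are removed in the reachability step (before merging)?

3

BFS from S4 reaches {S1, S2, S4}; the 3 state(s) S0, S3, S5 are never visited.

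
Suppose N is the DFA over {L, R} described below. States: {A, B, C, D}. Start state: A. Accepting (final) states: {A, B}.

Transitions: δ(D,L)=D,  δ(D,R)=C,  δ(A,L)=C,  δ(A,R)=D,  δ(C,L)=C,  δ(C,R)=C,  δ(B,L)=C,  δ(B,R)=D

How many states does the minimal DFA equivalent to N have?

First remove the unreachable states {B}; 3 states remain.
P0 = {A} | {C,D}.
No further refinement is possible. Final partition (2 blocks): {A} | {C,D}.

2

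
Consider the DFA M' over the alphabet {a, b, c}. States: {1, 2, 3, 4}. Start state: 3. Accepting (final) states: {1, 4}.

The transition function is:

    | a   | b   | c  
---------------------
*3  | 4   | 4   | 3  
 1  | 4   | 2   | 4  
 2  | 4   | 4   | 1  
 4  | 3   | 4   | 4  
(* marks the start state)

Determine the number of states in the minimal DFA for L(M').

Reachable states from the start: {3,4}. Unreachable: {1,2} — drop them.
Start with accepting vs non-accepting: {4} | {3}.
Stable partition: {4} | {3} — 2 equivalence classes.

2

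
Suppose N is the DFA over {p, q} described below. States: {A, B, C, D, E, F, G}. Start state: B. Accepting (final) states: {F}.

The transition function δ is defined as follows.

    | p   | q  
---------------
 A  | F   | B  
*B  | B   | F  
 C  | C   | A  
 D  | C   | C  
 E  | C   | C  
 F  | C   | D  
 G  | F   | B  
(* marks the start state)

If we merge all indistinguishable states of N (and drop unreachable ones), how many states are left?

States {E,G} cannot be reached from the start state, so discard them.
P0 = {F} | {A,B,C,D}.
Split {A,B,C,D} by δ(·,p) → {B,C,D} and {A}.
Refine {B,C,D} on symbol q: members go to different blocks, giving {B} and {C} and {D}.
No further refinement is possible. Final partition (5 blocks): {F} | {B} | {A} | {C} | {D}.

5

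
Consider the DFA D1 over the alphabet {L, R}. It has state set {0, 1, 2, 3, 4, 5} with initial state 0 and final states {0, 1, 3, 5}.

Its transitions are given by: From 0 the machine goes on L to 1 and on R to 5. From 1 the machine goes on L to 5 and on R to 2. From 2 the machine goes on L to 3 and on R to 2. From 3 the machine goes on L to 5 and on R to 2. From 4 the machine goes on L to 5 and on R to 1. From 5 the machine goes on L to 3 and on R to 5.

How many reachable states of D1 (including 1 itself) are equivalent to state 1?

Reachable states from the start: {0,1,2,3,5}. Unreachable: {4} — drop them.
Initial partition by acceptance: {0,1,3,5} | {2}.
Refine {0,1,3,5} on symbol R: members go to different blocks, giving {0,5} and {1,3}.
No further refinement is possible. Final partition (3 blocks): {0,5} | {2} | {1,3}.
The equivalence class containing 1 is {1,3}, of size 2.

2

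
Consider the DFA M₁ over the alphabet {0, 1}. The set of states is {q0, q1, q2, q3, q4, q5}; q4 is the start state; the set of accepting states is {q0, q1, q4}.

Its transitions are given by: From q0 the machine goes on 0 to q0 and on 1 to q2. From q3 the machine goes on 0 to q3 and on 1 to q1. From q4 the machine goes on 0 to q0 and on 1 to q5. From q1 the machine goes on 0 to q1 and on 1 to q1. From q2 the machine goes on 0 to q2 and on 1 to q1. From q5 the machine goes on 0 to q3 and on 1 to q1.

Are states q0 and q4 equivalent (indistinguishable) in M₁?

All states are reachable from the start state.
Start with accepting vs non-accepting: {q0,q1,q4} | {q2,q3,q5}.
Refine {q0,q1,q4} on symbol 1: members go to different blocks, giving {q0,q4} and {q1}.
No further refinement is possible. Final partition (3 blocks): {q0,q4} | {q2,q3,q5} | {q1}.
q0 and q4 lie in the same block of the stable partition, so they are equivalent — no string distinguishes them.

Yes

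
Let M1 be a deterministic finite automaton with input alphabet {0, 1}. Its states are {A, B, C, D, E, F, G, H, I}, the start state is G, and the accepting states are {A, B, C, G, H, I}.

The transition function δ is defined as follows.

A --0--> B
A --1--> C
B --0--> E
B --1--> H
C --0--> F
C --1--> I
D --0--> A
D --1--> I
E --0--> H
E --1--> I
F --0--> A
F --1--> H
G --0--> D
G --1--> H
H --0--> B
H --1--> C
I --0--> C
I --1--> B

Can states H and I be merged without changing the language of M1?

Every state is reachable, so we keep all 9.
Start with accepting vs non-accepting: {A,B,C,G,H,I} | {D,E,F}.
On input 0, block {A,B,C,G,H,I} splits into {A,H,I} and {B,C,G}.
No further refinement is possible. Final partition (3 blocks): {A,H,I} | {D,E,F} | {B,C,G}.
H and I lie in the same block of the stable partition, so they are equivalent — no string distinguishes them.

Yes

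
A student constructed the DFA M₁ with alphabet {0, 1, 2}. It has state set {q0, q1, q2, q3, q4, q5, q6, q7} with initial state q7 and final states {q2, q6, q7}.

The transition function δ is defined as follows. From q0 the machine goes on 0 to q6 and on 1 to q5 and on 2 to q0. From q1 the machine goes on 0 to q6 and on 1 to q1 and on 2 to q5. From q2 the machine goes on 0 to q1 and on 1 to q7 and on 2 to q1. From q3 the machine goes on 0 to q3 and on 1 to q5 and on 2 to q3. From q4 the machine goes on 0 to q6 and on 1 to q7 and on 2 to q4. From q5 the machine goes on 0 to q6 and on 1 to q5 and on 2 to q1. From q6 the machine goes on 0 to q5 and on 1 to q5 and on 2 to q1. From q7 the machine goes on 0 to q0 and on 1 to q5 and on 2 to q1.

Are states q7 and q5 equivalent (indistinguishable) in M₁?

Reachable states from the start: {q0,q1,q5,q6,q7}. Unreachable: {q2,q3,q4} — drop them.
Initial partition by acceptance: {q6,q7} | {q0,q1,q5}.
No further refinement is possible. Final partition (2 blocks): {q6,q7} | {q0,q1,q5}.
q7 and q5 end up in different blocks, so they are distinguishable. For instance, the string 'ε' is accepted from only q7.

No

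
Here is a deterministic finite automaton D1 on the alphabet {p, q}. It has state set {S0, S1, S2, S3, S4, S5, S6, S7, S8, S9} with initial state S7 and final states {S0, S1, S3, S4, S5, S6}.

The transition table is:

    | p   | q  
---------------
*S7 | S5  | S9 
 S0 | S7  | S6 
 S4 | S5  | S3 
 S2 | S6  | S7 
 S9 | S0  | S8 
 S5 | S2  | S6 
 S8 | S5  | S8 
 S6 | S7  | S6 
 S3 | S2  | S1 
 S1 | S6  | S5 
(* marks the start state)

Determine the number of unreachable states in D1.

3

Starting at S7 and following transitions, the reachable set is {S0, S2, S5, S6, S7, S8, S9}. That leaves S1, S3, S4 unreachable — 3 in total.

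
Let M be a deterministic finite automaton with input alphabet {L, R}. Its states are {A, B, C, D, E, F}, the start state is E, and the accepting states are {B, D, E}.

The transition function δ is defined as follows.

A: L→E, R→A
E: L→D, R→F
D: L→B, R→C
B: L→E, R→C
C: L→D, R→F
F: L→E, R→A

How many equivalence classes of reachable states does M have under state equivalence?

2

All states are reachable from the start state.
Start with accepting vs non-accepting: {B,D,E} | {A,C,F}.
No further refinement is possible. Final partition (2 blocks): {B,D,E} | {A,C,F}.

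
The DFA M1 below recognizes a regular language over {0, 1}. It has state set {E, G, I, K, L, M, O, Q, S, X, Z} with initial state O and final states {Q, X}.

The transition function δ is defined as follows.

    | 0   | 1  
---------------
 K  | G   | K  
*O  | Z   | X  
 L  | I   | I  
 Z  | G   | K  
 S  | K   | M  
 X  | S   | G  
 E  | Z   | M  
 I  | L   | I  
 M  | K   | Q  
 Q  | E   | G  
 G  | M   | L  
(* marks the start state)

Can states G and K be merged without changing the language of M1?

No

Every state is reachable, so we keep all 11.
Start with accepting vs non-accepting: {Q,X} | {E,G,I,K,L,M,O,S,Z}.
Split {E,G,I,K,L,M,O,S,Z} by δ(·,1) → {E,G,I,K,L,S,Z} and {M,O}.
Refine {E,G,I,K,L,S,Z} on symbol 0: members go to different blocks, giving {E,I,K,L,S,Z} and {G}.
Refine {E,I,K,L,S,Z} on symbol 0: members go to different blocks, giving {E,I,L,S} and {K,Z}.
Split {E,I,L,S} by δ(·,0) → {E,S} and {I,L}.
The partition is now stable with 6 blocks: {Q,X} | {E,S} | {M,O} | {G} | {K,Z} | {I,L}.
G and K end up in different blocks, so they are distinguishable. For instance, the string '01' is accepted from only G.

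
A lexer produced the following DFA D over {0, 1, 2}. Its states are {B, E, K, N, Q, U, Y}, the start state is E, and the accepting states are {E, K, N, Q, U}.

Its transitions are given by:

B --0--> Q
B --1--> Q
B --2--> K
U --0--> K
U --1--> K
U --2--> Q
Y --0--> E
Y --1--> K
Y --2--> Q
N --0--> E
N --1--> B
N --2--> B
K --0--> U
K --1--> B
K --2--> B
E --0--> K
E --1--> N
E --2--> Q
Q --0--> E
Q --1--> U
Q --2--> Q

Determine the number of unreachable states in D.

1

BFS from E reaches {B, E, K, N, Q, U}; the 1 state(s) Y are never visited.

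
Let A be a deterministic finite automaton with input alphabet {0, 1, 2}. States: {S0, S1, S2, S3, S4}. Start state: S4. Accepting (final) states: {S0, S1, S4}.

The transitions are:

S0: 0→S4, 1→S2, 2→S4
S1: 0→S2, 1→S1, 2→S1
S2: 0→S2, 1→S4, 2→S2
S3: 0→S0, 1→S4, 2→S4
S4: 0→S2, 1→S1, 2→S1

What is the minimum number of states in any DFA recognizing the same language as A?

2

States {S0,S3} cannot be reached from the start state, so discard them.
Start with accepting vs non-accepting: {S1,S4} | {S2}.
The partition is now stable with 2 blocks: {S1,S4} | {S2}.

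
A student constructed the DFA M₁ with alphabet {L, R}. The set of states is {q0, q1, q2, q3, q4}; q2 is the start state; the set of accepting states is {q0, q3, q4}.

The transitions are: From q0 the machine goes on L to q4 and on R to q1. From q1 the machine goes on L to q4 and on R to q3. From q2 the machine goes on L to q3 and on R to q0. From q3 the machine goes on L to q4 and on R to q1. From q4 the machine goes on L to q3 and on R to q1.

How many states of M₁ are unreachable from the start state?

Exploring from q2, all states are eventually visited, so none are unreachable.

0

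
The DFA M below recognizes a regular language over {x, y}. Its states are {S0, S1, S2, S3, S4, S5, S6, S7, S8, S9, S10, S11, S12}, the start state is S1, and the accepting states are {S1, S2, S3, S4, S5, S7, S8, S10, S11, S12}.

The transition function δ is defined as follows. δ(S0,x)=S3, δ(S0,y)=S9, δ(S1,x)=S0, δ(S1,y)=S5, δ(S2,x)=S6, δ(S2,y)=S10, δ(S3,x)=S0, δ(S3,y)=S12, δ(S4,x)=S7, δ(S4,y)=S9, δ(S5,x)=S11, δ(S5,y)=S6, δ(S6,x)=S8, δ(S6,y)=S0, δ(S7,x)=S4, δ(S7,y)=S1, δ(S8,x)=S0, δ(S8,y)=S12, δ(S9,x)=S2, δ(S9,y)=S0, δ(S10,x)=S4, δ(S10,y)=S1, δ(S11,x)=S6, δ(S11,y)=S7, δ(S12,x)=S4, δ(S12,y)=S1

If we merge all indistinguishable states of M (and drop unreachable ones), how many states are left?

6

Start with accepting vs non-accepting: {S1,S2,S3,S4,S5,S7,S8,S10,S11,S12} | {S0,S6,S9}.
On input x, block {S1,S2,S3,S4,S5,S7,S8,S10,S11,S12} splits into {S1,S2,S3,S8,S11} and {S4,S5,S7,S10,S12}.
On input x, block {S4,S5,S7,S10,S12} splits into {S4,S7,S10,S12} and {S5}.
Refine {S1,S2,S3,S8,S11} on symbol y: members go to different blocks, giving {S2,S3,S8,S11} and {S1}.
Refine {S4,S7,S10,S12} on symbol y: members go to different blocks, giving {S7,S10,S12} and {S4}.
No further refinement is possible. Final partition (6 blocks): {S2,S3,S8,S11} | {S0,S6,S9} | {S7,S10,S12} | {S5} | {S1} | {S4}.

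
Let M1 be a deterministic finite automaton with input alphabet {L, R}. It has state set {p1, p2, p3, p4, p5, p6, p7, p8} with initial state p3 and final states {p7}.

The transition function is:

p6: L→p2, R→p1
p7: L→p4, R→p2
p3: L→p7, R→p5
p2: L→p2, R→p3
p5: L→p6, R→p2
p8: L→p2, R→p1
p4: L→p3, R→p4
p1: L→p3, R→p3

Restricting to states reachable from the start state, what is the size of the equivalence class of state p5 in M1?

States {p8} cannot be reached from the start state, so discard them.
Initial partition by acceptance: {p7} | {p1,p2,p3,p4,p5,p6}.
Split {p1,p2,p3,p4,p5,p6} by δ(·,L) → {p1,p2,p4,p5,p6} and {p3}.
On input L, block {p1,p2,p4,p5,p6} splits into {p2,p5,p6} and {p1,p4}.
On input R, block {p2,p5,p6} splits into {p2} and {p5} and {p6}.
Refine {p1,p4} on symbol R: members go to different blocks, giving {p1} and {p4}.
Stable partition: {p7} | {p2} | {p3} | {p1} | {p5} | {p6} | {p4} — 7 equivalence classes.
The equivalence class containing p5 is {p5}, of size 1.

1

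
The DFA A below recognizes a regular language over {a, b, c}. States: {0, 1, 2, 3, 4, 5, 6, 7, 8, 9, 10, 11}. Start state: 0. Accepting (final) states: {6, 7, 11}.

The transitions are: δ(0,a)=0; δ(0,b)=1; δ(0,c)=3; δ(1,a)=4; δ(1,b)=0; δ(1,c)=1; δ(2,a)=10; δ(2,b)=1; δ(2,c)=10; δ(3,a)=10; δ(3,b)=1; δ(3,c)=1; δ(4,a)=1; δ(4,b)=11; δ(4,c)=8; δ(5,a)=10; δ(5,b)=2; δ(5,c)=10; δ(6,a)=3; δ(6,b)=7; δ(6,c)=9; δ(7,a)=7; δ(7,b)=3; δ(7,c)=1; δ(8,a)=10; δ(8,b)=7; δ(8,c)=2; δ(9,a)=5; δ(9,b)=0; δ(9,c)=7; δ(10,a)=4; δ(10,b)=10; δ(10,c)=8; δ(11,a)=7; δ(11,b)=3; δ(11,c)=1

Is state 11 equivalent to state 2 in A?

No

Reachable states from the start: {0,1,2,3,4,7,8,10,11}. Unreachable: {5,6,9} — drop them.
P0 = {7,11} | {0,1,2,3,4,8,10}.
On input b, block {0,1,2,3,4,8,10} splits into {0,1,2,3,10} and {4,8}.
On input a, block {0,1,2,3,10} splits into {0,2,3} and {1,10}.
Split {0,2,3} by δ(·,a) → {2,3} and {0}.
Split {4,8} by δ(·,c) → {4} and {8}.
On input b, block {1,10} splits into {1} and {10}.
Refine {2,3} on symbol c: members go to different blocks, giving {2} and {3}.
Stable partition: {7,11} | {2} | {4} | {1} | {0} | {8} | {10} | {3} — 8 equivalence classes.
11 and 2 end up in different blocks, so they are distinguishable. For instance, the string 'ε' is accepted from only 11.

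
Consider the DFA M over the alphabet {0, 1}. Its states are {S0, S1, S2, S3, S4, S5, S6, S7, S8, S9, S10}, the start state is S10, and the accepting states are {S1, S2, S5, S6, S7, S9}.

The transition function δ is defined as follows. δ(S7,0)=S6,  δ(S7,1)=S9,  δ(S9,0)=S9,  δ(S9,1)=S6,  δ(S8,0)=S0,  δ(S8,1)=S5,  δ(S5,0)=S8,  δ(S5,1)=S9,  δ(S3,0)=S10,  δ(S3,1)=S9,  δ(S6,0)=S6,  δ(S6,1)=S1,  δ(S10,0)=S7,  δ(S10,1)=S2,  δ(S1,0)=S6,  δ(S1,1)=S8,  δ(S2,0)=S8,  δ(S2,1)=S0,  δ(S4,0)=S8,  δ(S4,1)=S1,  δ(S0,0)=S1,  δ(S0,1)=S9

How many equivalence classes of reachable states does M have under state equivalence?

9

First remove the unreachable states {S3,S4}; 9 states remain.
Initial partition by acceptance: {S1,S2,S5,S6,S7,S9} | {S0,S8,S10}.
On input 0, block {S1,S2,S5,S6,S7,S9} splits into {S1,S6,S7,S9} and {S2,S5}.
Refine {S1,S6,S7,S9} on symbol 1: members go to different blocks, giving {S6,S7,S9} and {S1}.
Refine {S6,S7,S9} on symbol 1: members go to different blocks, giving {S7,S9} and {S6}.
On input 0, block {S7,S9} splits into {S7} and {S9}.
Split {S0,S8,S10} by δ(·,0) → {S0} and {S8} and {S10}.
Split {S2,S5} by δ(·,1) → {S2} and {S5}.
No further refinement is possible. Final partition (9 blocks): {S7} | {S0} | {S2} | {S1} | {S6} | {S9} | {S8} | {S10} | {S5}.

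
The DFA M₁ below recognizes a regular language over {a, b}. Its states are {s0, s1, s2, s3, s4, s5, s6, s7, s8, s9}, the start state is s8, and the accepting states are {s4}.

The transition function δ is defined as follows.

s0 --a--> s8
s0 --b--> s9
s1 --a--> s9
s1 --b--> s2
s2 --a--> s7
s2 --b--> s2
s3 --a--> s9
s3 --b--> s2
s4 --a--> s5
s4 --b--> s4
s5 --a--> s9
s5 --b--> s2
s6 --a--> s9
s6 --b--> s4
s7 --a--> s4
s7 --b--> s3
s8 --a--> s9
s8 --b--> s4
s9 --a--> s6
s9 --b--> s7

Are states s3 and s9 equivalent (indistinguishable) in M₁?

Reachable states from the start: {s2,s3,s4,s5,s6,s7,s8,s9}. Unreachable: {s0,s1} — drop them.
P0 = {s4} | {s2,s3,s5,s6,s7,s8,s9}.
Split {s2,s3,s5,s6,s7,s8,s9} by δ(·,a) → {s2,s3,s5,s6,s8,s9} and {s7}.
On input a, block {s2,s3,s5,s6,s8,s9} splits into {s3,s5,s6,s8,s9} and {s2}.
Split {s3,s5,s6,s8,s9} by δ(·,b) → {s3,s5} and {s6,s8} and {s9}.
No further refinement is possible. Final partition (6 blocks): {s4} | {s3,s5} | {s7} | {s2} | {s6,s8} | {s9}.
s3 and s9 end up in different blocks, so they are distinguishable. For instance, the string 'ab' is accepted from only s9.

No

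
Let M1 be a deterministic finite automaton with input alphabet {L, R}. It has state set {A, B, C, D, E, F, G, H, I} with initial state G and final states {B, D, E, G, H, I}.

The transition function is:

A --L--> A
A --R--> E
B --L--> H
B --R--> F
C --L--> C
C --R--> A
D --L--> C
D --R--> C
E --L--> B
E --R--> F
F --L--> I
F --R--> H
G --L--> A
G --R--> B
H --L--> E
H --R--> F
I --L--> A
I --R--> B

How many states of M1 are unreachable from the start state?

No path from G leads to C, D; the other 7 states are all reachable.

2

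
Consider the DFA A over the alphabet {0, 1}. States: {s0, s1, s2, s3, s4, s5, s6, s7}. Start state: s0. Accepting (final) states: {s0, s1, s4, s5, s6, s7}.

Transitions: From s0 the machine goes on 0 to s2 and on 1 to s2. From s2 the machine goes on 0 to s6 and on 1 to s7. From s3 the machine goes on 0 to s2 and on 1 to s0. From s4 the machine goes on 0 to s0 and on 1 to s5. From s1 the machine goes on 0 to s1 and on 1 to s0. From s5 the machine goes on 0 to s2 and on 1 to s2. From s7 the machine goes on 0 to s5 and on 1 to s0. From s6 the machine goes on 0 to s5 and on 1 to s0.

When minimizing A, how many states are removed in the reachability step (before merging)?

3

BFS from s0 reaches {s0, s2, s5, s6, s7}; the 3 state(s) s1, s3, s4 are never visited.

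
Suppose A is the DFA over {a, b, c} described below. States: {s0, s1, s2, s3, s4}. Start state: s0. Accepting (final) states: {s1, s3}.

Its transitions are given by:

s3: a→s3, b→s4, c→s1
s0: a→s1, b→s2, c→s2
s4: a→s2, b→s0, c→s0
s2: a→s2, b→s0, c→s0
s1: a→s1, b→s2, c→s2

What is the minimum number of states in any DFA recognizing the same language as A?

3

First remove the unreachable states {s3,s4}; 3 states remain.
Initial partition by acceptance: {s1} | {s0,s2}.
Refine {s0,s2} on symbol a: members go to different blocks, giving {s0} and {s2}.
Stable partition: {s1} | {s0} | {s2} — 3 equivalence classes.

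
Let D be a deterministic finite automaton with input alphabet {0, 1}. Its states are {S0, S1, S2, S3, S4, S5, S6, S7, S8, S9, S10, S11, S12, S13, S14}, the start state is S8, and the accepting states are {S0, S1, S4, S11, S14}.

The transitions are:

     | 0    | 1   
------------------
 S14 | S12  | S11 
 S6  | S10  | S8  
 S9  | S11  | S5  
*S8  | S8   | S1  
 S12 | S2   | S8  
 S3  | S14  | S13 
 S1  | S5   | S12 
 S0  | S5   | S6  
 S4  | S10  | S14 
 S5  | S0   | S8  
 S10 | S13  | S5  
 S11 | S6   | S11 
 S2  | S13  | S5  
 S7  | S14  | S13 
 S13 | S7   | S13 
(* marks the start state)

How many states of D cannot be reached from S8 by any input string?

BFS from S8 reaches {S0, S1, S2, S5, S6, S7, S8, S10, S11, S12, S13, S14}; the 3 state(s) S3, S4, S9 are never visited.

3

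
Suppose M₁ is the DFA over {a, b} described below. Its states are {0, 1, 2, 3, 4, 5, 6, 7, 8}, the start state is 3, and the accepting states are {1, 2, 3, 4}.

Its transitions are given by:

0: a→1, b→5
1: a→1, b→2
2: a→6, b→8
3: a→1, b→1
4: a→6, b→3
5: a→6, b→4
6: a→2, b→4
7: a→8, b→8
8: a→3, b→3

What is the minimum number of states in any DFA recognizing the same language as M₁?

6

States {0,5,7} cannot be reached from the start state, so discard them.
Start with accepting vs non-accepting: {1,2,3,4} | {6,8}.
Split {1,2,3,4} by δ(·,a) → {1,3} and {2,4}.
Split {1,3} by δ(·,b) → {1} and {3}.
Split {6,8} by δ(·,a) → {6} and {8}.
On input b, block {2,4} splits into {2} and {4}.
No further refinement is possible. Final partition (6 blocks): {1} | {6} | {2} | {3} | {8} | {4}.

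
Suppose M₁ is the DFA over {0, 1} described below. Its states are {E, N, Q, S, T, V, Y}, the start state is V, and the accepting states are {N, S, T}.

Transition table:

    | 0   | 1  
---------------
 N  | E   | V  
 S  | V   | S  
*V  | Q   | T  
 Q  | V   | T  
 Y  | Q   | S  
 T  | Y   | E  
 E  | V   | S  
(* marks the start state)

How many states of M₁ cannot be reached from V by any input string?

1

No path from V leads to N; the other 6 states are all reachable.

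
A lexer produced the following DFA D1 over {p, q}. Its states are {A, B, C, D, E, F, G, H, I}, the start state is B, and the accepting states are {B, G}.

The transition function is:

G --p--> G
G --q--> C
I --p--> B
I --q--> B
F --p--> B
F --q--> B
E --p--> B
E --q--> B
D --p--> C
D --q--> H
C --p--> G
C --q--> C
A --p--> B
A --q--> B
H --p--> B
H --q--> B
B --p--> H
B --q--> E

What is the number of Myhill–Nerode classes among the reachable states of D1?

States {A,C,D,F,G,I} cannot be reached from the start state, so discard them.
Start with accepting vs non-accepting: {B} | {E,H}.
The partition is now stable with 2 blocks: {B} | {E,H}.

2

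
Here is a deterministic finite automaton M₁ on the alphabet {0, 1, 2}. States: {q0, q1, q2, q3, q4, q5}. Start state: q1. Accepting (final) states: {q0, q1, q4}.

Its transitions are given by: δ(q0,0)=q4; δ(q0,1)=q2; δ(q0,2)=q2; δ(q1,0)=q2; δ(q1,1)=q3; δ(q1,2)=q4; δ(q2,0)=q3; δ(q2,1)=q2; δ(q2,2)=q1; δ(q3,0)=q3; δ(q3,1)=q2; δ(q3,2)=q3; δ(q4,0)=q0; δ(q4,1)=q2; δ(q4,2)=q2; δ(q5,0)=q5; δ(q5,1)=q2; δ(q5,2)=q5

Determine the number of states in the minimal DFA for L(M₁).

4

Reachable states from the start: {q0,q1,q2,q3,q4}. Unreachable: {q5} — drop them.
P0 = {q0,q1,q4} | {q2,q3}.
Refine {q0,q1,q4} on symbol 0: members go to different blocks, giving {q0,q4} and {q1}.
Split {q2,q3} by δ(·,2) → {q2} and {q3}.
Stable partition: {q0,q4} | {q2} | {q1} | {q3} — 4 equivalence classes.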